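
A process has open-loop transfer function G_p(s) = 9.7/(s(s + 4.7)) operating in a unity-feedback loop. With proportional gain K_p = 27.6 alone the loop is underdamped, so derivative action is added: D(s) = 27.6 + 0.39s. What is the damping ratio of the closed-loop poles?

ζ = 0.259

Forward path: (27.6 + 0.39s)·9.7/(s(s+4.7)). The closed-loop characteristic equation is s² + (4.7 + 9.7·0.39)s + 9.7·27.6 = 0.
That is s² + 8.483s + 267.7 = 0, so ω_n = 16.36 rad/s and ζ = 8.483/(2·16.36) = 0.2592.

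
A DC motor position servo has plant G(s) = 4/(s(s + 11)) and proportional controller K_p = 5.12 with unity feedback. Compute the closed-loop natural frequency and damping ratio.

1 + K_p·G(s) = 0 gives s² + 11s + 20.48 = 0.
Matching s² + 2ζω_n s + ω_n²: ω_n = √20.48 = 4.525 rad/s and 2ζω_n = 11, so ζ = 11/(2·4.525) = 1.22.

ω_n = 4.53 rad/s, ζ = 1.22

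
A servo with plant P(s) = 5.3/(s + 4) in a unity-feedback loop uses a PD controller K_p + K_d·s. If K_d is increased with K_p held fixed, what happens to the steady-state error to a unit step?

At s = 0 the derivative term contributes nothing: C(0) = K_p regardless of K_d, so K_pos = K_p·P(0) and e_ss are unchanged.

unchanged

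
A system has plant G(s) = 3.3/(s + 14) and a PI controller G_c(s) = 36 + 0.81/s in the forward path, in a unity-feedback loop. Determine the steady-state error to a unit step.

0

The open loop G_c(s)G(s) has a pole at the origin (type 1), so the static position error constant is infinite and e_ss = 1/(1+∞) = 0.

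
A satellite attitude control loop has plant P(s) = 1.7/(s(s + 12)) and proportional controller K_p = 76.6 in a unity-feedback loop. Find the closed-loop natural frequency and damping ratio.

ω_n = 11.4 rad/s, ζ = 0.526

With unity feedback the closed-loop characteristic equation is s² + 12s + 76.6·1.7 = s² + 12s + 130.2 = 0.
Matching s² + 2ζω_n s + ω_n²: ω_n = √130.2 = 11.41 rad/s and 2ζω_n = 12, so ζ = 12/(2·11.41) = 0.526.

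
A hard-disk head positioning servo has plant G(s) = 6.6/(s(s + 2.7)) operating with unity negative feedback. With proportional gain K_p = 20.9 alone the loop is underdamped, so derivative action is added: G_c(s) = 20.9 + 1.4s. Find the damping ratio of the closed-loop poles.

Forward path: (20.9 + 1.4s)·6.6/(s(s+2.7)). The closed-loop characteristic equation is s² + (2.7 + 6.6·1.4)s + 6.6·20.9 = 0.
That is s² + 11.94s + 137.9 = 0, so ω_n = 11.74 rad/s and ζ = 11.94/(2·11.74) = 0.5083.

ζ = 0.508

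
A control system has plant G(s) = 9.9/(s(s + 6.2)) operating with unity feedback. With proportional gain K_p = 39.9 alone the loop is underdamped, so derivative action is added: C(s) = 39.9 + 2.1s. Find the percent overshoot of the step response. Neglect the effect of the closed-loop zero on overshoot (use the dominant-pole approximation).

Forward path: (39.9 + 2.1s)·9.9/(s(s+6.2)). The closed-loop characteristic equation is s² + (6.2 + 9.9·2.1)s + 9.9·39.9 = 0.
That is s² + 26.99s + 395 = 0, so ω_n = 19.87 rad/s and ζ = 26.99/(2·19.87) = 0.679.
%OS = 100·exp(−πζ/√(1−ζ²)) = 5.47%.

5.47%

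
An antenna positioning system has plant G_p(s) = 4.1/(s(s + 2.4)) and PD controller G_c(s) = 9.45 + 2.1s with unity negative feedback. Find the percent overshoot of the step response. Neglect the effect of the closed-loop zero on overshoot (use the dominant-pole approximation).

Forward path: (9.45 + 2.1s)·4.1/(s(s+2.4)). The closed-loop characteristic equation is s² + (2.4 + 4.1·2.1)s + 4.1·9.45 = 0.
That is s² + 11.01s + 38.74 = 0, so ω_n = 6.225 rad/s and ζ = 11.01/(2·6.225) = 0.8844.
%OS = 100·exp(−πζ/√(1−ζ²)) = 0.26%.

0.26%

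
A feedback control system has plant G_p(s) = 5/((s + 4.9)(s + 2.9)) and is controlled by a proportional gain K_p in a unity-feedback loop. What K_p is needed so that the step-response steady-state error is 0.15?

K_p = 16.1

For a type-0 loop with proportional control, e_ss = 1/(1 + K_p·G_p(0)).
G_p(0) = 0.3519. Require 1/(1 + K_p·0.3519) = 0.15, so 1 + 0.3519·K_p = 6.667.
K_p = (6.667 − 1)/0.3519 = 16.1.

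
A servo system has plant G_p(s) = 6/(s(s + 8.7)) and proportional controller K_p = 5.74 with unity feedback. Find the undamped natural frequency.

The closed-loop denominator is s(s+8.7) + 5.74·6 = s² + 8.7s + 34.44.
Matching s² + 2ζω_n s + ω_n²: ω_n = √34.44 = 5.869 rad/s and 2ζω_n = 8.7, so ζ = 8.7/(2·5.869) = 0.741.

ω_n = 5.87 rad/s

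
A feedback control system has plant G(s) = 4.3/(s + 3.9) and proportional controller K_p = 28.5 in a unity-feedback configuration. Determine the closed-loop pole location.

Closed-loop transfer function: T(s) = K_p·G(s)/(1 + K_p·G(s)) = 122.5/(s + 3.9 + 122.5) = 122.5/(s + 126.5).
The closed-loop pole is at s = −126.5.

s = -126.5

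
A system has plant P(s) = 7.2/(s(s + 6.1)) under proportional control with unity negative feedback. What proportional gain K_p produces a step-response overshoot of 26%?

From %OS = 100·exp(−πζ/√(1−ζ²)) = 26%, ζ = −ln(0.26)/√(π²+ln²(0.26)) = 0.3941.
Characteristic equation s² + 6.1s + 7.2K_p = 0 gives ζ = 6.1/(2√(7.2K_p)).
Setting ζ = 0.3941: √(7.2K_p) = 6.1/(2·0.3941) = 7.739, so K_p = 59.9/7.2 = 8.32.

K_p = 8.32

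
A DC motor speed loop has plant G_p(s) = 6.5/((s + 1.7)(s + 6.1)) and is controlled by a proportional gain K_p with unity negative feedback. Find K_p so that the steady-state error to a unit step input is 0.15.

K_p = 9.04

The loop is type 0, so e_ss(step) = 1/(1 + K_pos) with K_pos = K_p·G_p(0).
G_p(0) = 0.6268. Require 1/(1 + K_p·0.6268) = 0.15, so 1 + 0.6268·K_p = 6.667.
K_p = (6.667 − 1)/0.6268 = 9.04.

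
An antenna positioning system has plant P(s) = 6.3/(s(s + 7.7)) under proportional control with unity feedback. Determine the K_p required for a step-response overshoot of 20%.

From %OS = 100·exp(−πζ/√(1−ζ²)) = 20%, ζ = −ln(0.2)/√(π²+ln²(0.2)) = 0.4559.
Characteristic equation s² + 7.7s + 6.3K_p = 0 gives ζ = 7.7/(2√(6.3K_p)).
Setting ζ = 0.4559: √(6.3K_p) = 7.7/(2·0.4559) = 8.444, so K_p = 71.3/6.3 = 11.3.

K_p = 11.3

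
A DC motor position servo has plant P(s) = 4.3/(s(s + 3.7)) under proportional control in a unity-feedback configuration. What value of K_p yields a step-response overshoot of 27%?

K_p = 5.38

From %OS = 100·exp(−πζ/√(1−ζ²)) = 27%, ζ = −ln(0.27)/√(π²+ln²(0.27)) = 0.3847.
Characteristic equation s² + 3.7s + 4.3K_p = 0 gives ζ = 3.7/(2√(4.3K_p)).
Setting ζ = 0.3847: √(4.3K_p) = 3.7/(2·0.3847) = 4.809, so K_p = 23.13/4.3 = 5.38.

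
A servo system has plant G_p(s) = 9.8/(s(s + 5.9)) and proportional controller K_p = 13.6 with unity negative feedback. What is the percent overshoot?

43.6%

The closed-loop denominator s² + 5.9s + 133.3 gives ω_n = √133.3 = 11.54 and ζ = 5.9/(2ω_n) = 0.2555.
%OS = 100·exp(−πζ/√(1−ζ²)) = 100·exp(−π·0.2555/√0.9347) = 43.6%.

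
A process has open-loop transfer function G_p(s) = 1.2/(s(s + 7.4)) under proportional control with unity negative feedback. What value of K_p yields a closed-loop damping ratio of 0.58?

Closed-loop characteristic equation: s² + 7.4s + K_p·1.2 = 0.
So ω_n = √(1.2K_p) and 2ζω_n = 7.4, giving ζ = 7.4/(2√(1.2K_p)).
Setting ζ = 0.58: √(1.2K_p) = 7.4/(2·0.58) = 6.379, so K_p = 40.7/1.2 = 33.9.

K_p = 33.9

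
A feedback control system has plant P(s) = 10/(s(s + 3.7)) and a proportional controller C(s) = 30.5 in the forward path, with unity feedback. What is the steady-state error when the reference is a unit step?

0

The open loop C(s)P(s) has a pole at the origin (type 1), so the static position error constant is infinite and e_ss = 1/(1+∞) = 0.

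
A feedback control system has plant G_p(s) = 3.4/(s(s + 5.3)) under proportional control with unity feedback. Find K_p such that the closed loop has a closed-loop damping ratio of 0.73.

Closed-loop characteristic equation: s² + 5.3s + K_p·3.4 = 0.
So ω_n = √(3.4K_p) and 2ζω_n = 5.3, giving ζ = 5.3/(2√(3.4K_p)).
Setting ζ = 0.73: √(3.4K_p) = 5.3/(2·0.73) = 3.63, so K_p = 13.18/3.4 = 3.88.

K_p = 3.88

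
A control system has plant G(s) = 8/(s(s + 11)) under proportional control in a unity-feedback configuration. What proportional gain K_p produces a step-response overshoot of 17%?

K_p = 15.7

From %OS = 100·exp(−πζ/√(1−ζ²)) = 17%, ζ = −ln(0.17)/√(π²+ln²(0.17)) = 0.4913.
Characteristic equation s² + 11s + 8K_p = 0 gives ζ = 11/(2√(8K_p)).
Setting ζ = 0.4913: √(8K_p) = 11/(2·0.4913) = 11.2, so K_p = 125.3/8 = 15.7.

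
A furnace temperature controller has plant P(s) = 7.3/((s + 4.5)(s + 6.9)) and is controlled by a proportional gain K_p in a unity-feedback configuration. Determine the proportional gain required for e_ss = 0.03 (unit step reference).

Steady-state error for a unit step on this type-0 loop is 1/(1 + K_p·P(0)).
P(0) = 0.2351. Require 1/(1 + K_p·0.2351) = 0.03, so 1 + 0.2351·K_p = 33.33.
K_p = (33.33 − 1)/0.2351 = 138.

K_p = 138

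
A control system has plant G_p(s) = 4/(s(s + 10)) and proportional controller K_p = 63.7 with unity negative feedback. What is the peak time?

Closed-loop characteristic equation: s² + 10s + 254.8 = 0, so ω_n = 15.96 rad/s and ζ = 10/(2·15.96) = 0.3132.
Damped frequency ω_d = ω_n√(1−ζ²) = 15.16 rad/s, so peak time T_p = π/ω_d = 0.207 s.

T_p = 0.207 s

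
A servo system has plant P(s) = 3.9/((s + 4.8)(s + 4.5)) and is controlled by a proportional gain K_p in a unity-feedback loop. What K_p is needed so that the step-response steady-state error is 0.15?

The loop is type 0, so e_ss(step) = 1/(1 + K_pos) with K_pos = K_p·P(0).
P(0) = 0.1806. Require 1/(1 + K_p·0.1806) = 0.15, so 1 + 0.1806·K_p = 6.667.
K_p = (6.667 − 1)/0.1806 = 31.4.

K_p = 31.4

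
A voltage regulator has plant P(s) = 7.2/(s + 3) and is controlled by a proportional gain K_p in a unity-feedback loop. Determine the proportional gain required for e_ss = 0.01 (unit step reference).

Steady-state error for a unit step on this type-0 loop is 1/(1 + K_p·P(0)).
P(0) = 2.4. Require 1/(1 + K_p·2.4) = 0.01, so 1 + 2.4·K_p = 100.
K_p = (100 − 1)/2.4 = 41.2.

K_p = 41.2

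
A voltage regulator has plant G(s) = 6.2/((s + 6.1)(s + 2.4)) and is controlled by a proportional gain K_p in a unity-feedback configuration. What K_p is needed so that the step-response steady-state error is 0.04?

For a type-0 loop with proportional control, e_ss = 1/(1 + K_p·G(0)).
G(0) = 0.4235. Require 1/(1 + K_p·0.4235) = 0.04, so 1 + 0.4235·K_p = 25.
K_p = (25 − 1)/0.4235 = 56.7.

K_p = 56.7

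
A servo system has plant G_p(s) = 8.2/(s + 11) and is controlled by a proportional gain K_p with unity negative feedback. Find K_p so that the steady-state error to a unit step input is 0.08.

The loop is type 0, so e_ss(step) = 1/(1 + K_pos) with K_pos = K_p·G_p(0).
G_p(0) = 0.7455. Require 1/(1 + K_p·0.7455) = 0.08, so 1 + 0.7455·K_p = 12.5.
K_p = (12.5 − 1)/0.7455 = 15.4.

K_p = 15.4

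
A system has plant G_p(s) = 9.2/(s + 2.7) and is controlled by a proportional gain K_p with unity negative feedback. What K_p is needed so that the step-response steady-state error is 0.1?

For a type-0 loop with proportional control, e_ss = 1/(1 + K_p·G_p(0)).
G_p(0) = 3.407. Require 1/(1 + K_p·3.407) = 0.1, so 1 + 3.407·K_p = 10.
K_p = (10 − 1)/3.407 = 2.64.

K_p = 2.64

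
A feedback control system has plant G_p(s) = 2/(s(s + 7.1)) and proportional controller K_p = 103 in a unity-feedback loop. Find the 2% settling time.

T_s ≈ 1.13 s

From 1 + K_pG_p(s) = 0: s² + 7.1s + 206 = 0 ⇒ ω_n = 14.35, ζ = 0.2473.
2% settling time T_s ≈ 4/(ζω_n) = 4/3.55 = 1.13 s.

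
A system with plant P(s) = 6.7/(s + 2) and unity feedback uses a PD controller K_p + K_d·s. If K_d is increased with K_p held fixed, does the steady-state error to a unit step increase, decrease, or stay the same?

unchanged

At s = 0 the derivative term contributes nothing: C(0) = K_p regardless of K_d, so K_pos = K_p·P(0) and e_ss are unchanged.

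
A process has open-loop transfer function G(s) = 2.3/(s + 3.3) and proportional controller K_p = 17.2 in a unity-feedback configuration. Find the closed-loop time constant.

τ = 0.0233 s

Closed-loop transfer function: T(s) = K_p·G(s)/(1 + K_p·G(s)) = 39.56/(s + 3.3 + 39.56) = 39.56/(s + 42.86).
Time constant τ = 1/42.86 = 0.0233 s.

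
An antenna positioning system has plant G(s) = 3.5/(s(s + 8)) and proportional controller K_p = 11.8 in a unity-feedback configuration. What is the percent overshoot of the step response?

Closed-loop characteristic equation: s² + 8s + 41.3 = 0, so ω_n = 6.427 rad/s and ζ = 8/(2·6.427) = 0.6224.
%OS = 100·exp(−πζ/√(1−ζ²)) = 100·exp(−π·0.6224/√0.6126) = 8.22%.

8.22%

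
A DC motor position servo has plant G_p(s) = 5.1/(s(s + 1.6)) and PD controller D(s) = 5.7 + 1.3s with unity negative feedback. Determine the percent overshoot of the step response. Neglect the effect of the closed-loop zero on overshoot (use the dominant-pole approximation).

2.45%

Forward path: (5.7 + 1.3s)·5.1/(s(s+1.6)). The closed-loop characteristic equation is s² + (1.6 + 5.1·1.3)s + 5.1·5.7 = 0.
That is s² + 8.23s + 29.07 = 0, so ω_n = 5.392 rad/s and ζ = 8.23/(2·5.392) = 0.7632.
%OS = 100·exp(−πζ/√(1−ζ²)) = 2.45%.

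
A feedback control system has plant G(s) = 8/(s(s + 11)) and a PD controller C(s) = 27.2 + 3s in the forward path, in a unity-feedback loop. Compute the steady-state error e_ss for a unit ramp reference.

The loop has one pole at the origin (type 1). Velocity error constant K_v = lim_{s→0} s·C(s)G(s) = 27.2·8/11 = 19.78.
Steady-state error to a unit ramp: e_ss = 1/K_v = 0.0506.

0.0506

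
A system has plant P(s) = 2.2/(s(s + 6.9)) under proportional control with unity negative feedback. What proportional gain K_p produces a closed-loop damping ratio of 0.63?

Closed-loop characteristic equation: s² + 6.9s + K_p·2.2 = 0.
So ω_n = √(2.2K_p) and 2ζω_n = 6.9, giving ζ = 6.9/(2√(2.2K_p)).
Setting ζ = 0.63: √(2.2K_p) = 6.9/(2·0.63) = 5.476, so K_p = 29.99/2.2 = 13.6.

K_p = 13.6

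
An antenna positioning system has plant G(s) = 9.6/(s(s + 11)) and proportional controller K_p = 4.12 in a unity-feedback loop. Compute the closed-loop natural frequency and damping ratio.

ω_n = 6.29 rad/s, ζ = 0.875

The closed-loop denominator is s(s+11) + 4.12·9.6 = s² + 11s + 39.55.
Matching s² + 2ζω_n s + ω_n²: ω_n = √39.55 = 6.289 rad/s and 2ζω_n = 11, so ζ = 11/(2·6.289) = 0.875.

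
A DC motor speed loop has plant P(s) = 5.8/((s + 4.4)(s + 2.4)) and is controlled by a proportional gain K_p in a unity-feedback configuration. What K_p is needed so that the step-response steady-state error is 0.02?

Steady-state error for a unit step on this type-0 loop is 1/(1 + K_p·P(0)).
P(0) = 0.5492. Require 1/(1 + K_p·0.5492) = 0.02, so 1 + 0.5492·K_p = 50.
K_p = (50 − 1)/0.5492 = 89.2.

K_p = 89.2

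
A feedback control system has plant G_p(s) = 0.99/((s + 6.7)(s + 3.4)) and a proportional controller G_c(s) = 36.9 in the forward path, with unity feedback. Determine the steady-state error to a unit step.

The loop is type 0. Static position error constant K_pos = G_c(0)·G_p(0) = 36.9·0.04346 = 1.604.
Steady-state error to a unit step: e_ss = 1/(1+K_pos) = 1/2.604 = 0.384.

0.384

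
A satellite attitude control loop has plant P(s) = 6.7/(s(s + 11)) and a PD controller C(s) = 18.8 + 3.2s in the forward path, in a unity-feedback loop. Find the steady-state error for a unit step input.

The open loop C(s)P(s) has a pole at the origin (type 1), so the static position error constant is infinite and e_ss = 1/(1+∞) = 0.

0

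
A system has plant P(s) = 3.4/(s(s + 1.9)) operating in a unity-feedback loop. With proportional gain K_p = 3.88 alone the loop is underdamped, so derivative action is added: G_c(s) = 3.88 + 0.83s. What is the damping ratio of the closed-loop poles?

ζ = 0.65

Forward path: (3.88 + 0.83s)·3.4/(s(s+1.9)). The closed-loop characteristic equation is s² + (1.9 + 3.4·0.83)s + 3.4·3.88 = 0.
That is s² + 4.722s + 13.19 = 0, so ω_n = 3.632 rad/s and ζ = 4.722/(2·3.632) = 0.65.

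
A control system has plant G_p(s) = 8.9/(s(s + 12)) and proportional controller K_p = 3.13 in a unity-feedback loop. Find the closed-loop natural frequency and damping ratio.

ω_n = 5.28 rad/s, ζ = 1.14

With unity feedback the closed-loop characteristic equation is s² + 12s + 3.13·8.9 = s² + 12s + 27.86 = 0.
So ω_n² = 27.86 ⇒ ω_n = 5.278 rad/s, and ζ = 12/(2ω_n) = 1.14.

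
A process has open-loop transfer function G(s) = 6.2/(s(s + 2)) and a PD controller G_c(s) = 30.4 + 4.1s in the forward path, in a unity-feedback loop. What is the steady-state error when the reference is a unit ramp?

The loop has one pole at the origin (type 1). Velocity error constant K_v = lim_{s→0} s·G_c(s)G(s) = 30.4·6.2/2 = 94.24.
Steady-state error to a unit ramp: e_ss = 1/K_v = 0.0106.

0.0106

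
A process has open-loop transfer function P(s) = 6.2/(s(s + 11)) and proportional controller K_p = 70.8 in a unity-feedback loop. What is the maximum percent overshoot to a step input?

42.5%

From 1 + K_pP(s) = 0: s² + 11s + 439 = 0 ⇒ ω_n = 20.95, ζ = 0.2625.
%OS = 100·exp(−πζ/√(1−ζ²)) = 100·exp(−π·0.2625/√0.9311) = 42.5%.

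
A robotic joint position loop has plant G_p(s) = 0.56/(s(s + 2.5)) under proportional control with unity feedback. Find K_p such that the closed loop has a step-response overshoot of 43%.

K_p = 41.5

From %OS = 100·exp(−πζ/√(1−ζ²)) = 43%, ζ = −ln(0.43)/√(π²+ln²(0.43)) = 0.2594.
Characteristic equation s² + 2.5s + 0.56K_p = 0 gives ζ = 2.5/(2√(0.56K_p)).
Setting ζ = 0.2594: √(0.56K_p) = 2.5/(2·0.2594) = 4.818, so K_p = 23.21/0.56 = 41.5.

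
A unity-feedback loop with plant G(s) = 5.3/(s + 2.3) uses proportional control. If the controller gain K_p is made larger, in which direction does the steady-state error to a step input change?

decrease

e_ss = 1/(1 + K_p·G(0)); a larger K_p raises the denominator, so e_ss decreases.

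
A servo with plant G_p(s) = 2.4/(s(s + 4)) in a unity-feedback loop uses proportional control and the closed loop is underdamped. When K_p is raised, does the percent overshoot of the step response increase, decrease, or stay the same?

increase

ζ = 4/(2√(2.4K_p)) decreases as K_p grows; lower damping means more overshoot.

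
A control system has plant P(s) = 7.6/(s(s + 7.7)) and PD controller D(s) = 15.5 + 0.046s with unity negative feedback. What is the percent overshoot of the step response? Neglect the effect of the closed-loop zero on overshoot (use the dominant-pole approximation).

Forward path: (15.5 + 0.046s)·7.6/(s(s+7.7)). The closed-loop characteristic equation is s² + (7.7 + 7.6·0.046)s + 7.6·15.5 = 0.
That is s² + 8.05s + 117.8 = 0, so ω_n = 10.85 rad/s and ζ = 8.05/(2·10.85) = 0.3708.
%OS = 100·exp(−πζ/√(1−ζ²)) = 28.5%.

28.5%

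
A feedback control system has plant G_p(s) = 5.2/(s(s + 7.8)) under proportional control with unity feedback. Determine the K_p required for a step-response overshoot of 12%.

From %OS = 100·exp(−πζ/√(1−ζ²)) = 12%, ζ = −ln(0.12)/√(π²+ln²(0.12)) = 0.5594.
Characteristic equation s² + 7.8s + 5.2K_p = 0 gives ζ = 7.8/(2√(5.2K_p)).
Setting ζ = 0.5594: √(5.2K_p) = 7.8/(2·0.5594) = 6.972, so K_p = 48.6/5.2 = 9.35.

K_p = 9.35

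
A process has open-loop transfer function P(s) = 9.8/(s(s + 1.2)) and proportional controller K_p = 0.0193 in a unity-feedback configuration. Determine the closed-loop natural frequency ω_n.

ω_n = 0.435 rad/s

1 + K_p·P(s) = 0 gives s² + 1.2s + 0.1891 = 0.
Matching s² + 2ζω_n s + ω_n²: ω_n = √0.1891 = 0.4349 rad/s and 2ζω_n = 1.2, so ζ = 1.2/(2·0.4349) = 1.38.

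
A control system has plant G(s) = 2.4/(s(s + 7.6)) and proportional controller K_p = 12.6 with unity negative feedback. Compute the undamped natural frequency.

ω_n = 5.5 rad/s

1 + K_p·G(s) = 0 gives s² + 7.6s + 30.24 = 0.
Matching s² + 2ζω_n s + ω_n²: ω_n = √30.24 = 5.499 rad/s and 2ζω_n = 7.6, so ζ = 7.6/(2·5.499) = 0.691.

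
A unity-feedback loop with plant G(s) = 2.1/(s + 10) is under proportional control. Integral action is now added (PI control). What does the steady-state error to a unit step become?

0

Adding integral action puts a pole at s = 0 in the forward path, raising the system type to 1; a type-1 loop has zero steady-state error to a step.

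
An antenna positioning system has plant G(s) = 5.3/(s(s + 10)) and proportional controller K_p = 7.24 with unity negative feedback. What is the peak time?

Closed-loop characteristic equation: s² + 10s + 38.37 = 0, so ω_n = 6.195 rad/s and ζ = 10/(2·6.195) = 0.8072.
Damped frequency ω_d = ω_n√(1−ζ²) = 3.657 rad/s, so peak time T_p = π/ω_d = 0.859 s.

T_p = 0.859 s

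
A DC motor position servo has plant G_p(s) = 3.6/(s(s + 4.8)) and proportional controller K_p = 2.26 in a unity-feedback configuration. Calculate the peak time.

T_p = 2.04 s

The closed-loop denominator s² + 4.8s + 8.136 gives ω_n = √8.136 = 2.852 and ζ = 4.8/(2ω_n) = 0.8414.
Damped frequency ω_d = ω_n√(1−ζ²) = 1.541 rad/s, so peak time T_p = π/ω_d = 2.04 s.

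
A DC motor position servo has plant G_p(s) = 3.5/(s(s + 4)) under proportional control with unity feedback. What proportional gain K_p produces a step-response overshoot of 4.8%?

From %OS = 100·exp(−πζ/√(1−ζ²)) = 4.8%, ζ = −ln(0.048)/√(π²+ln²(0.048)) = 0.695.
Characteristic equation s² + 4s + 3.5K_p = 0 gives ζ = 4/(2√(3.5K_p)).
Setting ζ = 0.695: √(3.5K_p) = 4/(2·0.695) = 2.878, so K_p = 8.282/3.5 = 2.37.

K_p = 2.37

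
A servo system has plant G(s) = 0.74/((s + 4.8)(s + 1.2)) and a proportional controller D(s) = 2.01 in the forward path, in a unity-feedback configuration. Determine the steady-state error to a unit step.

The loop is type 0. Static position error constant K_pos = D(0)·G(0) = 2.01·0.1285 = 0.2582.
Steady-state error to a unit step: e_ss = 1/(1+K_pos) = 1/1.258 = 0.795.

0.795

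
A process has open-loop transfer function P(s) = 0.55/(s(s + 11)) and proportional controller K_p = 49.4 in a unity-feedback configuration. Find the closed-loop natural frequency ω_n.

1 + K_p·P(s) = 0 gives s² + 11s + 27.17 = 0.
Matching s² + 2ζω_n s + ω_n²: ω_n = √27.17 = 5.212 rad/s and 2ζω_n = 11, so ζ = 11/(2·5.212) = 1.06.

ω_n = 5.21 rad/s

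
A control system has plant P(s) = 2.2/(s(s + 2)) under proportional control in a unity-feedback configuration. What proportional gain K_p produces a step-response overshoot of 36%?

From %OS = 100·exp(−πζ/√(1−ζ²)) = 36%, ζ = −ln(0.36)/√(π²+ln²(0.36)) = 0.3093.
Characteristic equation s² + 2s + 2.2K_p = 0 gives ζ = 2/(2√(2.2K_p)).
Setting ζ = 0.3093: √(2.2K_p) = 2/(2·0.3093) = 3.234, so K_p = 10.46/2.2 = 4.75.

K_p = 4.75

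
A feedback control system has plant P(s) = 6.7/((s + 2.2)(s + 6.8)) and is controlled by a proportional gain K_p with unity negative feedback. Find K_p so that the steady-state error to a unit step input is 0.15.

The loop is type 0, so e_ss(step) = 1/(1 + K_pos) with K_pos = K_p·P(0).
P(0) = 0.4479. Require 1/(1 + K_p·0.4479) = 0.15, so 1 + 0.4479·K_p = 6.667.
K_p = (6.667 − 1)/0.4479 = 12.7.

K_p = 12.7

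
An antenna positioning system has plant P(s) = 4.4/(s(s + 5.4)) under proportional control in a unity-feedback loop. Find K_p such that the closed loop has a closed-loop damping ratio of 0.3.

Closed-loop characteristic equation: s² + 5.4s + K_p·4.4 = 0.
So ω_n = √(4.4K_p) and 2ζω_n = 5.4, giving ζ = 5.4/(2√(4.4K_p)).
Setting ζ = 0.3: √(4.4K_p) = 5.4/(2·0.3) = 9, so K_p = 81/4.4 = 18.4.

K_p = 18.4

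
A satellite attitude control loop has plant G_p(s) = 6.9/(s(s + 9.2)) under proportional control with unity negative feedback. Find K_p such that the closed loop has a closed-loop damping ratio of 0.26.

K_p = 45.4

Closed-loop characteristic equation: s² + 9.2s + K_p·6.9 = 0.
So ω_n = √(6.9K_p) and 2ζω_n = 9.2, giving ζ = 9.2/(2√(6.9K_p)).
Setting ζ = 0.26: √(6.9K_p) = 9.2/(2·0.26) = 17.69, so K_p = 313/6.9 = 45.4.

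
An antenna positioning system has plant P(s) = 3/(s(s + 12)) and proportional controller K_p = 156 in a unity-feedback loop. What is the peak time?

T_p = 0.151 s

From 1 + K_pP(s) = 0: s² + 12s + 468 = 0 ⇒ ω_n = 21.63, ζ = 0.2774.
Damped frequency ω_d = ω_n√(1−ζ²) = 20.78 rad/s, so peak time T_p = π/ω_d = 0.151 s.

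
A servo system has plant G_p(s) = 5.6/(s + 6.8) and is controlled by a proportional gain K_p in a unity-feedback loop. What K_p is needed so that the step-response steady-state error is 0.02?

K_p = 59.5

Steady-state error for a unit step on this type-0 loop is 1/(1 + K_p·G_p(0)).
G_p(0) = 0.8235. Require 1/(1 + K_p·0.8235) = 0.02, so 1 + 0.8235·K_p = 50.
K_p = (50 − 1)/0.8235 = 59.5.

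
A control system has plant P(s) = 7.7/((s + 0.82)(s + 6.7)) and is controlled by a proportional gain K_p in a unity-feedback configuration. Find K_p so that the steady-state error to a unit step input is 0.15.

K_p = 4.04

The loop is type 0, so e_ss(step) = 1/(1 + K_pos) with K_pos = K_p·P(0).
P(0) = 1.402. Require 1/(1 + K_p·1.402) = 0.15, so 1 + 1.402·K_p = 6.667.
K_p = (6.667 − 1)/1.402 = 4.04.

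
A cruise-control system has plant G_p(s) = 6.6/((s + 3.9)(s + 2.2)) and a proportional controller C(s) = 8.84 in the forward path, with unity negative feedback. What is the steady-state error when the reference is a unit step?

0.128

The loop is type 0. Static position error constant K_pos = C(0)·G_p(0) = 8.84·0.7692 = 6.8.
Steady-state error to a unit step: e_ss = 1/(1+K_pos) = 1/7.8 = 0.128.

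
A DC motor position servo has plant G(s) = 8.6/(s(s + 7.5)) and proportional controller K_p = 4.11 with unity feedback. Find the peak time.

T_p = 0.681 s

The closed-loop denominator s² + 7.5s + 35.35 gives ω_n = √35.35 = 5.945 and ζ = 7.5/(2ω_n) = 0.6308.
Damped frequency ω_d = ω_n√(1−ζ²) = 4.613 rad/s, so peak time T_p = π/ω_d = 0.681 s.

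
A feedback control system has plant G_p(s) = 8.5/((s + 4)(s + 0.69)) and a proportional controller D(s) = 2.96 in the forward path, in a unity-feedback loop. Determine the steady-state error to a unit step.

0.0989

The loop is type 0. Static position error constant K_pos = D(0)·G_p(0) = 2.96·3.08 = 9.116.
Steady-state error to a unit step: e_ss = 1/(1+K_pos) = 1/10.12 = 0.0989.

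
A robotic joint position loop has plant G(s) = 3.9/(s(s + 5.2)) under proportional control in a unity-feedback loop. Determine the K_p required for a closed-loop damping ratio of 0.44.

Closed-loop characteristic equation: s² + 5.2s + K_p·3.9 = 0.
So ω_n = √(3.9K_p) and 2ζω_n = 5.2, giving ζ = 5.2/(2√(3.9K_p)).
Setting ζ = 0.44: √(3.9K_p) = 5.2/(2·0.44) = 5.909, so K_p = 34.92/3.9 = 8.95.

K_p = 8.95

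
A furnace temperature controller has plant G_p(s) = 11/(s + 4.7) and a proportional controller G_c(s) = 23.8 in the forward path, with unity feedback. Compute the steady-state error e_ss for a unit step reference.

0.0176

The loop is type 0. Static position error constant K_pos = G_c(0)·G_p(0) = 23.8·2.34 = 55.7.
Steady-state error to a unit step: e_ss = 1/(1+K_pos) = 1/56.7 = 0.0176.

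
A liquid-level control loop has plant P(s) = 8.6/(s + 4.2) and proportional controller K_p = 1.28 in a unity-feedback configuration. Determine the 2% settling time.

T_s ≈ 0.263 s

Closed-loop transfer function: T(s) = K_p·P(s)/(1 + K_p·P(s)) = 11.01/(s + 4.2 + 11.01) = 11.01/(s + 15.21).
Time constant τ = 1/15.21 = 0.06575 s, so the 2% settling time is about 4τ = 0.263 s.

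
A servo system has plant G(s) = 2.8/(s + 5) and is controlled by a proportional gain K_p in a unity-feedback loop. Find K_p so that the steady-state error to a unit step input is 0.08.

Steady-state error for a unit step on this type-0 loop is 1/(1 + K_p·G(0)).
G(0) = 0.56. Require 1/(1 + K_p·0.56) = 0.08, so 1 + 0.56·K_p = 12.5.
K_p = (12.5 − 1)/0.56 = 20.5.

K_p = 20.5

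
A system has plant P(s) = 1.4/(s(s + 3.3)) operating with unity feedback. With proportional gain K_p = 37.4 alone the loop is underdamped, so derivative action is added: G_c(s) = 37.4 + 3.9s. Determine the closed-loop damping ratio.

Forward path: (37.4 + 3.9s)·1.4/(s(s+3.3)). The closed-loop characteristic equation is s² + (3.3 + 1.4·3.9)s + 1.4·37.4 = 0.
That is s² + 8.76s + 52.36 = 0, so ω_n = 7.236 rad/s and ζ = 8.76/(2·7.236) = 0.6053.

ζ = 0.605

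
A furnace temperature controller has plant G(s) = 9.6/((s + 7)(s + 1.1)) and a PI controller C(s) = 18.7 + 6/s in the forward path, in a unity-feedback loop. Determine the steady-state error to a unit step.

0

The open loop C(s)G(s) has a pole at the origin (type 1), so the static position error constant is infinite and e_ss = 1/(1+∞) = 0.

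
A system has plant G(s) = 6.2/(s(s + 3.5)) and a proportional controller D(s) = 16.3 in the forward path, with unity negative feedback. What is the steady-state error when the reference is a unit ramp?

The loop has one pole at the origin (type 1). Velocity error constant K_v = lim_{s→0} s·D(s)G(s) = 16.3·6.2/3.5 = 28.87.
Steady-state error to a unit ramp: e_ss = 1/K_v = 0.0346.

0.0346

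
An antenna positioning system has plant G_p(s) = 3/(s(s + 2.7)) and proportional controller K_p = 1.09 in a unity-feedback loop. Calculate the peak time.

The closed-loop denominator s² + 2.7s + 3.27 gives ω_n = √3.27 = 1.808 and ζ = 2.7/(2ω_n) = 0.7466.
Damped frequency ω_d = ω_n√(1−ζ²) = 1.203 rad/s, so peak time T_p = π/ω_d = 2.61 s.

T_p = 2.61 s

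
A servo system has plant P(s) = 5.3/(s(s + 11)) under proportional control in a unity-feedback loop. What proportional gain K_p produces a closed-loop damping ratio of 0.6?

Closed-loop characteristic equation: s² + 11s + K_p·5.3 = 0.
So ω_n = √(5.3K_p) and 2ζω_n = 11, giving ζ = 11/(2√(5.3K_p)).
Setting ζ = 0.6: √(5.3K_p) = 11/(2·0.6) = 9.167, so K_p = 84.03/5.3 = 15.9.

K_p = 15.9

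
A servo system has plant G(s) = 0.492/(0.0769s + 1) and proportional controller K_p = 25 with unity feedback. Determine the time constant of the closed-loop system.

Closed loop: T(s) = K_p·G/(1+K_p·G) = 12.3/(0.0769s + 1 + 12.3), with pole at s = −(1 + 12.3)/0.0769 = −173.
Closed-loop time constant τ = 1/173 = 0.00578 s.

τ = 0.00578 s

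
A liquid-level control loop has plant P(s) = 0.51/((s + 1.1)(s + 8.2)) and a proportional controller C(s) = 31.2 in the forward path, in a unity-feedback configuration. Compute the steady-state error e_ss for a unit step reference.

0.362

The loop is type 0. Static position error constant K_pos = C(0)·P(0) = 31.2·0.05654 = 1.764.
Steady-state error to a unit step: e_ss = 1/(1+K_pos) = 1/2.764 = 0.362.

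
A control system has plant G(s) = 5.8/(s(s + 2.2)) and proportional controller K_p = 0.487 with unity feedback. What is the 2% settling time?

T_s ≈ 3.64 s

Closed-loop characteristic equation: s² + 2.2s + 2.825 = 0, so ω_n = 1.681 rad/s and ζ = 2.2/(2·1.681) = 0.6545.
2% settling time T_s ≈ 4/(ζω_n) = 4/1.1 = 3.64 s.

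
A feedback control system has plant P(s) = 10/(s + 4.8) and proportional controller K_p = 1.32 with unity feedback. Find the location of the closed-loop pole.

s = -18

Closed-loop transfer function: T(s) = K_p·P(s)/(1 + K_p·P(s)) = 13.2/(s + 4.8 + 13.2) = 13.2/(s + 18).
The closed-loop pole is at s = −18.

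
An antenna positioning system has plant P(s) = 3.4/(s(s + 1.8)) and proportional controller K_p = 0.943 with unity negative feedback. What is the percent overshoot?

16.1%

From 1 + K_pP(s) = 0: s² + 1.8s + 3.206 = 0 ⇒ ω_n = 1.791, ζ = 0.5026.
%OS = 100·exp(−πζ/√(1−ζ²)) = 100·exp(−π·0.5026/√0.7474) = 16.1%.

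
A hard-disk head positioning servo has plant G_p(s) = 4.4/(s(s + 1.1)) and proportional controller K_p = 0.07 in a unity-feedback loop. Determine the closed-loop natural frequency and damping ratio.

With unity feedback the closed-loop characteristic equation is s² + 1.1s + 0.07·4.4 = s² + 1.1s + 0.308 = 0.
Matching s² + 2ζω_n s + ω_n²: ω_n = √0.308 = 0.555 rad/s and 2ζω_n = 1.1, so ζ = 1.1/(2·0.555) = 0.991.

ω_n = 0.555 rad/s, ζ = 0.991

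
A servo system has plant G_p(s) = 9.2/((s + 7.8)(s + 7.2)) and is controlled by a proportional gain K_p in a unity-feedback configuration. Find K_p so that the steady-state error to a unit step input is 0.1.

K_p = 54.9

The loop is type 0, so e_ss(step) = 1/(1 + K_pos) with K_pos = K_p·G_p(0).
G_p(0) = 0.1638. Require 1/(1 + K_p·0.1638) = 0.1, so 1 + 0.1638·K_p = 10.
K_p = (10 − 1)/0.1638 = 54.9.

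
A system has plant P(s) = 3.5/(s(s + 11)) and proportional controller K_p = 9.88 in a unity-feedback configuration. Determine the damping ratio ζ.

With unity feedback the closed-loop characteristic equation is s² + 11s + 9.88·3.5 = s² + 11s + 34.58 = 0.
So ω_n² = 34.58 ⇒ ω_n = 5.88 rad/s, and ζ = 11/(2ω_n) = 0.935.

ζ = 0.935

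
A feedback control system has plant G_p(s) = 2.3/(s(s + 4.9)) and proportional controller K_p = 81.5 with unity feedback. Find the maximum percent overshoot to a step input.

56.5%

Closed-loop characteristic equation: s² + 4.9s + 187.4 = 0, so ω_n = 13.69 rad/s and ζ = 4.9/(2·13.69) = 0.1789.
%OS = 100·exp(−πζ/√(1−ζ²)) = 100·exp(−π·0.1789/√0.968) = 56.5%.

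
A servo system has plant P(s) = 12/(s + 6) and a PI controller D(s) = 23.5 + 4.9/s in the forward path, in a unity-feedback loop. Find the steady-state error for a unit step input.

The open loop D(s)P(s) has a pole at the origin (type 1), so the static position error constant is infinite and e_ss = 1/(1+∞) = 0.

0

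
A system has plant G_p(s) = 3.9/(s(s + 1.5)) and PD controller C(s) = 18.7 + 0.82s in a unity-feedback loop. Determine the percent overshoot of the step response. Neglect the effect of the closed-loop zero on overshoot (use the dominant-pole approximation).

Forward path: (18.7 + 0.82s)·3.9/(s(s+1.5)). The closed-loop characteristic equation is s² + (1.5 + 3.9·0.82)s + 3.9·18.7 = 0.
That is s² + 4.698s + 72.93 = 0, so ω_n = 8.54 rad/s and ζ = 4.698/(2·8.54) = 0.2751.
%OS = 100·exp(−πζ/√(1−ζ²)) = 40.7%.

40.7%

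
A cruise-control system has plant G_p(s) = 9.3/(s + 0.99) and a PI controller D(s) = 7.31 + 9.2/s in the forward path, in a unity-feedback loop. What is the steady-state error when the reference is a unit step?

The open loop D(s)G_p(s) has a pole at the origin (type 1), so the static position error constant is infinite and e_ss = 1/(1+∞) = 0.

0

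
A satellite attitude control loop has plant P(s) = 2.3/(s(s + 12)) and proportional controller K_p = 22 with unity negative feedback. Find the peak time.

T_p = 0.822 s

Closed-loop characteristic equation: s² + 12s + 50.6 = 0, so ω_n = 7.113 rad/s and ζ = 12/(2·7.113) = 0.8435.
Damped frequency ω_d = ω_n√(1−ζ²) = 3.821 rad/s, so peak time T_p = π/ω_d = 0.822 s.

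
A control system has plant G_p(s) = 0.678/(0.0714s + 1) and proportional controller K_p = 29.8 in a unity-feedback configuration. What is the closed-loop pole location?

s = -297

Closed loop: T(s) = K_p·G_p/(1+K_p·G_p) = 20.2/(0.0714s + 1 + 20.2), with pole at s = −(1 + 20.2)/0.0714 = −297.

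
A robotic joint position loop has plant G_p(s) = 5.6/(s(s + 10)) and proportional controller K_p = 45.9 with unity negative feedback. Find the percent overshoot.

Closed-loop characteristic equation: s² + 10s + 257 = 0, so ω_n = 16.03 rad/s and ζ = 10/(2·16.03) = 0.3119.
%OS = 100·exp(−πζ/√(1−ζ²)) = 100·exp(−π·0.3119/√0.9027) = 35.7%.

35.7%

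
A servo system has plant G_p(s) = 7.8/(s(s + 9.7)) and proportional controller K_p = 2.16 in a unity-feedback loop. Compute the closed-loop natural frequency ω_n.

ω_n = 4.1 rad/s

With unity feedback the closed-loop characteristic equation is s² + 9.7s + 2.16·7.8 = s² + 9.7s + 16.85 = 0.
So ω_n² = 16.85 ⇒ ω_n = 4.105 rad/s, and ζ = 9.7/(2ω_n) = 1.18.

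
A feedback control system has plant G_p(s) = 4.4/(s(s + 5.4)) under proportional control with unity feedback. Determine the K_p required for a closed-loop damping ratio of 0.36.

Closed-loop characteristic equation: s² + 5.4s + K_p·4.4 = 0.
So ω_n = √(4.4K_p) and 2ζω_n = 5.4, giving ζ = 5.4/(2√(4.4K_p)).
Setting ζ = 0.36: √(4.4K_p) = 5.4/(2·0.36) = 7.5, so K_p = 56.25/4.4 = 12.8.

K_p = 12.8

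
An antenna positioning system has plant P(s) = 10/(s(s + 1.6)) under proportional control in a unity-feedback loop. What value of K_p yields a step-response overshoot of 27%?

K_p = 0.432

From %OS = 100·exp(−πζ/√(1−ζ²)) = 27%, ζ = −ln(0.27)/√(π²+ln²(0.27)) = 0.3847.
Characteristic equation s² + 1.6s + 10K_p = 0 gives ζ = 1.6/(2√(10K_p)).
Setting ζ = 0.3847: √(10K_p) = 1.6/(2·0.3847) = 2.08, so K_p = 4.325/10 = 0.432.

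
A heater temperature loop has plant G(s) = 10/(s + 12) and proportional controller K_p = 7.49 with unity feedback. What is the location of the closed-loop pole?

s = -86.9

Closed-loop transfer function: T(s) = K_p·G(s)/(1 + K_p·G(s)) = 74.9/(s + 12 + 74.9) = 74.9/(s + 86.9).
The closed-loop pole is at s = −86.9.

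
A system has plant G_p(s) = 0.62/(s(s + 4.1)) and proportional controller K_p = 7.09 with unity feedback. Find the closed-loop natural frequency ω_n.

1 + K_p·G_p(s) = 0 gives s² + 4.1s + 4.396 = 0.
So ω_n² = 4.396 ⇒ ω_n = 2.097 rad/s, and ζ = 4.1/(2ω_n) = 0.978.

ω_n = 2.1 rad/s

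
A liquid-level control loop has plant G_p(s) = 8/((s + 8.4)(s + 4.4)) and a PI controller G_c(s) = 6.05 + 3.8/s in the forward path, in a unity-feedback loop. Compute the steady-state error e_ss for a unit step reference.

The open loop G_c(s)G_p(s) has a pole at the origin (type 1), so the static position error constant is infinite and e_ss = 1/(1+∞) = 0.

0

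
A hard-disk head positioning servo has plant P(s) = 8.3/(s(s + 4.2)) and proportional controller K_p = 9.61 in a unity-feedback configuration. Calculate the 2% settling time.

The closed-loop denominator s² + 4.2s + 79.76 gives ω_n = √79.76 = 8.931 and ζ = 4.2/(2ω_n) = 0.2351.
2% settling time T_s ≈ 4/(ζω_n) = 4/2.1 = 1.9 s.

T_s ≈ 1.9 s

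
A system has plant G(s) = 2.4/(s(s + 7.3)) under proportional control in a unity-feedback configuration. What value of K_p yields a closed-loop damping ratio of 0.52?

K_p = 20.5

Closed-loop characteristic equation: s² + 7.3s + K_p·2.4 = 0.
So ω_n = √(2.4K_p) and 2ζω_n = 7.3, giving ζ = 7.3/(2√(2.4K_p)).
Setting ζ = 0.52: √(2.4K_p) = 7.3/(2·0.52) = 7.019, so K_p = 49.27/2.4 = 20.5.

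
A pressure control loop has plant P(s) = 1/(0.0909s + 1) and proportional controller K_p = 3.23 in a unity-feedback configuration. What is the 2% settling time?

T_s ≈ 0.086 s

Closed loop: T(s) = K_p·P/(1+K_p·P) = 3.23/(0.0909s + 1 + 3.23), with pole at s = −(1 + 3.23)/0.0909 = −46.53.
τ = 1/46.53 = 0.02149 s, so 2% settling time ≈ 4τ = 0.086 s.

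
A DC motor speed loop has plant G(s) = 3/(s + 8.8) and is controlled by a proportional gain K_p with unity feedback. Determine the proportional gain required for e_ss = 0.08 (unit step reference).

The loop is type 0, so e_ss(step) = 1/(1 + K_pos) with K_pos = K_p·G(0).
G(0) = 0.3409. Require 1/(1 + K_p·0.3409) = 0.08, so 1 + 0.3409·K_p = 12.5.
K_p = (12.5 − 1)/0.3409 = 33.7.

K_p = 33.7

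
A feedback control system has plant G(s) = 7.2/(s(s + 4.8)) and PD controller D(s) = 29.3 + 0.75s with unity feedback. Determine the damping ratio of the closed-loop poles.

Forward path: (29.3 + 0.75s)·7.2/(s(s+4.8)). The closed-loop characteristic equation is s² + (4.8 + 7.2·0.75)s + 7.2·29.3 = 0.
That is s² + 10.2s + 211 = 0, so ω_n = 14.52 rad/s and ζ = 10.2/(2·14.52) = 0.3511.

ζ = 0.351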